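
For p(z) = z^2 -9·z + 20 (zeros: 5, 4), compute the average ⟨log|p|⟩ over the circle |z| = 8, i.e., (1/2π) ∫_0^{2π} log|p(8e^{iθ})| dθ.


Zeros: 4, 5; r = 8.
Inside |z| < r: 4, 5. Outside (|z| ≥ r): ∅.
p(0) = 20, so log|p(0)| = log(20) = 2.9957.
Apply Jensen: I(r) = log|p(0)| + Σ_k log(r/|z_k|), summed over zeros inside |z| < r.
  log(r/|z_k|) for z_k = 5: log(8/5) = 0.4700
  log(r/|z_k|) for z_k = 4: log(8/4) = 0.6931
Sum over inside zeros: 1.1632.
I(r) = log|p(0)| + (inside sum) = 2.9957 + 1.1632 = 4.1589.
Closed form (all zeros inside, monic): I(r) = n·log(r) = 2·log(8) = 4.1589. ✓

I(r) ≈ 4.1589.


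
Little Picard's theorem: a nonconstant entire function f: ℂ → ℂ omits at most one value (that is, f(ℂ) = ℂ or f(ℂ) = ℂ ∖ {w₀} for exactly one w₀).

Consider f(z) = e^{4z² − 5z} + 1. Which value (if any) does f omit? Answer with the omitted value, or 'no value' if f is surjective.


Little Picard bounds the complement of f(ℂ) to at most one point.
The exponent g(z) = 4z² − 5z is a nonconstant polynomial, hence surjective onto ℂ. So e^{g(z)} takes every value in {e^w : w ∈ ℂ} = ℂ ∖ {0}. Adding 1 shifts the range to ℂ ∖ {1}. f omits exactly 1.

Omitted value: 1.


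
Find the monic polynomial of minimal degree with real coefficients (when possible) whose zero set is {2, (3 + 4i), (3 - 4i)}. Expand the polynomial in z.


The polynomial is p(z) = ∏_{α ∈ S} (z − α), where S = {2, (3 + 4i), (3 - 4i)}.
Expanding the product yields: p(z) = z^3 -8·z^2 + 37·z -50.
Note conjugate pairs combine to real quadratics: (z − (3+4i))(z − (3−4i)) = z² − 6z + 25.
The resulting polynomial has degree 3 and real coefficients as required.

p(z) = z^3 -8·z^2 + 37·z -50.


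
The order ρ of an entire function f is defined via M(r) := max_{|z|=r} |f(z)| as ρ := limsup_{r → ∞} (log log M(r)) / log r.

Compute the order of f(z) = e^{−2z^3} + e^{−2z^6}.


Each summand is entire of order 3 and 6 respectively (as in the single-exponential case). The order of a sum is at most the max of the orders, so ρ ≤ 6. For the lower bound: on |z|=r choose arg z so that -2z^6 is real positive; then |e^{-2z^6}| = e^{2r^6} while |e^{-2z^3}| ≤ e^{2r^3} = o(e^{2r^6}). So |f| ≥ e^{2r^6}(1 − o(1)) and ρ ≥ 6. Hence ρ = max(3, 6) = 6.
Therefore ρ = 6.

Order ρ = 6.


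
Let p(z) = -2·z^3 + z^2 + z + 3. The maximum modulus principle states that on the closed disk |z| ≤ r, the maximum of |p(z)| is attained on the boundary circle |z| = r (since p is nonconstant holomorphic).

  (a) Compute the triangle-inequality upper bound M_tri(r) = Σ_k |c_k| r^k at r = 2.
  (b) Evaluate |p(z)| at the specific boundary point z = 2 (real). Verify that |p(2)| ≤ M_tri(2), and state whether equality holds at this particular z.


Coefficients: c_0 = 3, c_1 = 1, c_2 = 1, c_3 = -2. Radius r = 2.
Part (a). Triangle bound: M_tri(r) = Σ_k |c_k| r^k
  = |3|·2^0 + |1|·2^1 + |1|·2^2 + |-2|·2^3
  = 3 + 2 + 4 + 16 = 25.
This bounds M(r) := max_{|z|=r} |p(z)| from above; equality holds iff all terms c_k z^k can be made to align in phase at a single z on |z|=r.
Part (b). At z = 2 (real, on the circle |z| = r):
  p(2) = (3)·2^0 + (1)·2^1 + (1)·2^2 + (-2)·2^3 = -7.
  |p(2)| = 7.
Check: |p(2)| = 7 ≤ 25 = M_tri(2). ✓ Equality does not hold at z = 2 (the coefficients have mixed signs, so the terms do not all align in phase there).

M_tri(2) = 25; |p(2)| = 7; equality at z=2: no.


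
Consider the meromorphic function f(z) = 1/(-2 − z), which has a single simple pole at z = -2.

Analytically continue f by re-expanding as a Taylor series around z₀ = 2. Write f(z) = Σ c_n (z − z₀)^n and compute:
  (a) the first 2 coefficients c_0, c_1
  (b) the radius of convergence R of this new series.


Let w = z − z₀, so z = z₀ + w.
Then -2 − z = -2 − (z₀ + w) = (-2 − z₀) − w = -4 − w.
f(z) = 1/(-4 − w) = (1/(-4)) · 1/(1 − w/(-4)) = Σ_{n≥0} w^n / (-4)^(n+1).
So c_n = 1/(-4)^(n+1):
  c_0 = 1/(-4)^1 = -1/4.
  c_1 = 1/(-4)^2 = 1/16.
The series is valid for |w/d| < 1, i.e. |z − z₀| < |d|.
Radius of convergence: R = |-2 − z₀| = |-4| = 4 (distance from z₀ to the singularity z = -2).

c_0 = -1/4, c_1 = 1/16; R = 4.


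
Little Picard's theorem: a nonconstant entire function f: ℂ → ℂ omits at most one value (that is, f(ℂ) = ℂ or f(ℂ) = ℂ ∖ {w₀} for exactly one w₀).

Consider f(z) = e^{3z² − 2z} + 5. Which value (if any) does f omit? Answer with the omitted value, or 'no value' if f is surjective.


Little Picard bounds the complement of f(ℂ) to at most one point.
The exponent g(z) = 3z² − 2z is a nonconstant polynomial, hence surjective onto ℂ. So e^{g(z)} takes every value in {e^w : w ∈ ℂ} = ℂ ∖ {0}. Adding 5 shifts the range to ℂ ∖ {5}. f omits exactly 5.

Omitted value: 5.


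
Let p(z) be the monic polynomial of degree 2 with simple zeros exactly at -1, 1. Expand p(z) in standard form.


The polynomial is p(z) = ∏_{α ∈ S} (z − α), where S = {-1, 1}.
Expanding the product yields: p(z) = z^2 -1.
The resulting polynomial has degree 2 and real coefficients as required.

p(z) = z^2 -1.


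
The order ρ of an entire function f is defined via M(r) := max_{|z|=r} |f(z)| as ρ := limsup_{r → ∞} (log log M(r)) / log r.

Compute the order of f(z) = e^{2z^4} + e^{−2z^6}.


Each summand is entire of order 4 and 6 respectively (as in the single-exponential case). The order of a sum is at most the max of the orders, so ρ ≤ 6. For the lower bound: on |z|=r choose arg z so that -2z^6 is real positive; then |e^{-2z^6}| = e^{2r^6} while |e^{2z^4}| ≤ e^{2r^4} = o(e^{2r^6}). So |f| ≥ e^{2r^6}(1 − o(1)) and ρ ≥ 6. Hence ρ = max(4, 6) = 6.
Therefore ρ = 6.

Order ρ = 6.


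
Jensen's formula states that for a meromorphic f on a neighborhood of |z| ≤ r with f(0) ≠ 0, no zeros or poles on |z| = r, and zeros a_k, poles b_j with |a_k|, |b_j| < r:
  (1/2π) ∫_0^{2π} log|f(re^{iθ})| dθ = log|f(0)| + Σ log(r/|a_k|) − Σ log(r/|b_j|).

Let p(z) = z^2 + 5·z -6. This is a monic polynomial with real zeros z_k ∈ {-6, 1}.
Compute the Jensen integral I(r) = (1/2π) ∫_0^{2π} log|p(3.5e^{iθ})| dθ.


Zeros: -6, 1; r = 3.5.
Inside |z| < r: 1. Outside (|z| ≥ r): -6.
p(0) = -6, so log|p(0)| = log(6) = 1.7918.
Apply Jensen: I(r) = log|p(0)| + Σ_k log(r/|z_k|), summed over zeros inside |z| < r.
  log(r/|z_k|) for z_k = 1: log(3.5/1) = 1.2528
  Outside zeros (-6) contribute nothing to the Jensen sum.
Sum over inside zeros: 1.2528.
I(r) = log|p(0)| + (inside sum) = 1.7918 + 1.2528 = 3.0445.
Note: since some zeros are outside |z| ≤ r, the simplified n·log(r) form does NOT apply — only the inside zeros contribute.

I(r) ≈ 3.0445.


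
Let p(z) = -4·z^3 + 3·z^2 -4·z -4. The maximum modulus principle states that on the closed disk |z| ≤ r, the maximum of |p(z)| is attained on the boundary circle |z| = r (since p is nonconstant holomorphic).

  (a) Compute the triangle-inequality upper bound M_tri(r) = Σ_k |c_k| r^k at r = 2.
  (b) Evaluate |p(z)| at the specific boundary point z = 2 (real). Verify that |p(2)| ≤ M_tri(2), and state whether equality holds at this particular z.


Coefficients: c_0 = -4, c_1 = -4, c_2 = 3, c_3 = -4. Radius r = 2.
Part (a). Triangle bound: M_tri(r) = Σ_k |c_k| r^k
  = |-4|·2^0 + |-4|·2^1 + |3|·2^2 + |-4|·2^3
  = 4 + 8 + 12 + 32 = 56.
This bounds M(r) := max_{|z|=r} |p(z)| from above; equality holds iff all terms c_k z^k can be made to align in phase at a single z on |z|=r.
Part (b). At z = 2 (real, on the circle |z| = r):
  p(2) = (-4)·2^0 + (-4)·2^1 + (3)·2^2 + (-4)·2^3 = -32.
  |p(2)| = 32.
Check: |p(2)| = 32 ≤ 56 = M_tri(2). ✓ Equality does not hold at z = 2 (the coefficients have mixed signs, so the terms do not all align in phase there).

M_tri(2) = 56; |p(2)| = 32; equality at z=2: no.


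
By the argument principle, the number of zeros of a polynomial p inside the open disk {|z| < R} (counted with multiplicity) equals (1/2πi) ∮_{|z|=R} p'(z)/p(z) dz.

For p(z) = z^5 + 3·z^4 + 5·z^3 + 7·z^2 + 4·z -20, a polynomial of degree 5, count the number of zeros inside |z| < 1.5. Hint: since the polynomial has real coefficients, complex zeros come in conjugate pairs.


The zeros of p are: (0 + 2i), (0 - 2i), (-2 + 1i), (-2 - 1i), 1.
Their magnitudes are: 2, 2, 2.236, 2.236, 1.
Zeros with |z| < R = 1.5: 1.
Count = 1.
By the argument principle, (1/2πi) ∮_{|z|=R} p'(z)/p(z) dz equals exactly this count.

Number of zeros inside |z| < 1.5: 1.


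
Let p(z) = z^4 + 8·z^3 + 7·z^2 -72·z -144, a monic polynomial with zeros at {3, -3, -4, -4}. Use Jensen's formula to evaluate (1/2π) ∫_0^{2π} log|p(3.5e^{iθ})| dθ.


Zeros: -4, -4, -3, 3; r = 3.5.
Inside |z| < r: -3, 3. Outside (|z| ≥ r): -4, -4.
p(0) = -144, so log|p(0)| = log(144) = 4.9698.
Apply Jensen: I(r) = log|p(0)| + Σ_k log(r/|z_k|), summed over zeros inside |z| < r.
  log(r/|z_k|) for z_k = 3: log(3.5/3) = 0.1542
  log(r/|z_k|) for z_k = -3: log(3.5/3) = 0.1542
  Outside zeros (-4, -4) contribute nothing to the Jensen sum.
Sum over inside zeros: 0.3083.
I(r) = log|p(0)| + (inside sum) = 4.9698 + 0.3083 = 5.2781.
Note: since some zeros are outside |z| ≤ r, the simplified n·log(r) form does NOT apply — only the inside zeros contribute.

I(r) ≈ 5.2781.


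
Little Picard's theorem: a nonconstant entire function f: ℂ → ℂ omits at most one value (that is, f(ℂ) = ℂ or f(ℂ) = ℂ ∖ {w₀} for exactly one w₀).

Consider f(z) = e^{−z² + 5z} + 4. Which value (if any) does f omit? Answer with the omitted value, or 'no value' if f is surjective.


Little Picard bounds the complement of f(ℂ) to at most one point.
The exponent g(z) = −z² + 5z is a nonconstant polynomial, hence surjective onto ℂ. So e^{g(z)} takes every value in {e^w : w ∈ ℂ} = ℂ ∖ {0}. Adding 4 shifts the range to ℂ ∖ {4}. f omits exactly 4.

Omitted value: 4.


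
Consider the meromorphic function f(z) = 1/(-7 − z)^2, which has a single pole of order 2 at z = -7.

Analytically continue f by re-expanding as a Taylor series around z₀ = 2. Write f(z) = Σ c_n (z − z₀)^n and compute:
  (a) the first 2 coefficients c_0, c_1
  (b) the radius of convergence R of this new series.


Let w = z − z₀, so z = z₀ + w.
Then -7 − z = -7 − (z₀ + w) = (-7 − z₀) − w = -9 − w.
f(z) = 1/(-9 − w)^2 = (1/(-9)^2) · (1 − w/(-9))^{−2}.
By the binomial series (1−u)^{−2} = Σ_{n≥0} C(n+1, 1) u^n for |u|<1, with u = w/(-9):
  c_n = C(n+1, 1) / (-9)^(n+2).
  c_0 = 1/(-9)^2 = 1/81.
  c_1 = 2/(-9)^3 = -2/729.
The series is valid for |w/d| < 1, i.e. |z − z₀| < |d|.
Radius of convergence: R = |-7 − z₀| = |-9| = 9 (distance from z₀ to the singularity z = -7).

c_0 = 1/81, c_1 = -2/729; R = 9.


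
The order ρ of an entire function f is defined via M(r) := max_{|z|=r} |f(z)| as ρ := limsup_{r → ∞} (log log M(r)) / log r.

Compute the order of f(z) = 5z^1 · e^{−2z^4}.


M(r) = max_{|z|=r} |5|·|z|^1·|e^{−2z^4}| = 5·r^1 · e^{2r^4} (the factors attain their maxima compatibly on |z|=r). Then log M(r) = log 5 + 1·log r + 2r^4, dominated by the last term, so log log M(r) ~ 4·log r. The polynomial factor 5z^1 contributes only a log r term and does not affect the order. ρ = 4.
Therefore ρ = 4.

Order ρ = 4.


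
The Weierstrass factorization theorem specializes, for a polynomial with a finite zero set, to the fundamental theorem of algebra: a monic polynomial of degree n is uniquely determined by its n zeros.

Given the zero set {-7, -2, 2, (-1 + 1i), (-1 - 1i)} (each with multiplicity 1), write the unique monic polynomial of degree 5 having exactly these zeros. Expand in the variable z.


The polynomial is p(z) = ∏_{α ∈ S} (z − α), where S = {-7, -2, 2, (-1 + 1i), (-1 - 1i)}.
Expanding the product yields: p(z) = z^5 + 9·z^4 + 12·z^3 -22·z^2 -64·z -56.
Note conjugate pairs combine to real quadratics: (z − (-1+1i))(z − (-1−1i)) = z² + 2z + 2.
The resulting polynomial has degree 5 and real coefficients as required.

p(z) = z^5 + 9·z^4 + 12·z^3 -22·z^2 -64·z -56.


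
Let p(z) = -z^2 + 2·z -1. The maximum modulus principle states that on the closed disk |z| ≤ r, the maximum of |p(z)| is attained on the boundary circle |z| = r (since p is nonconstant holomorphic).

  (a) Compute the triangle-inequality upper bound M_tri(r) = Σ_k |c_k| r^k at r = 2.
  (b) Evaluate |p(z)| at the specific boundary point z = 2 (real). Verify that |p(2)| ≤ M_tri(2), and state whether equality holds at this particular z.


Coefficients: c_0 = -1, c_1 = 2, c_2 = -1. Radius r = 2.
Part (a). Triangle bound: M_tri(r) = Σ_k |c_k| r^k
  = |-1|·2^0 + |2|·2^1 + |-1|·2^2
  = 1 + 4 + 4 = 9.
This bounds M(r) := max_{|z|=r} |p(z)| from above; equality holds iff all terms c_k z^k can be made to align in phase at a single z on |z|=r.
Part (b). At z = 2 (real, on the circle |z| = r):
  p(2) = (-1)·2^0 + (2)·2^1 + (-1)·2^2 = -1.
  |p(2)| = 1.
Check: |p(2)| = 1 ≤ 9 = M_tri(2). ✓ Equality does not hold at z = 2 (the coefficients have mixed signs, so the terms do not all align in phase there).

M_tri(2) = 9; |p(2)| = 1; equality at z=2: no.


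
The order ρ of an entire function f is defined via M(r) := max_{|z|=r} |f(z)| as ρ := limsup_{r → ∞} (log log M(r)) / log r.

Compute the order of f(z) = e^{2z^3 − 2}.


|e^{2z^3 − 2}| = e^{Re(2·z^3) + -2} ≤ e^{2|z|^3 + -2} = e^{2r^3 + -2} on |z| = r, so ρ ≤ 3. Choosing z on |z|=r so that 2·z^3 is real positive (always possible by picking arg z appropriately) gives |f(z)| = e^{2r^3 + -2}, matching the bound. The additive constant -2 does not affect log log M(r) ~ 3·log r. Hence ρ = 3.
Therefore ρ = 3.

Order ρ = 3.


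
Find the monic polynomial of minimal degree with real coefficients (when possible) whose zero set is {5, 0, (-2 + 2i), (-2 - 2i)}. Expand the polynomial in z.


The polynomial is p(z) = ∏_{α ∈ S} (z − α), where S = {5, 0, (-2 + 2i), (-2 - 2i)}.
Expanding the product yields: p(z) = z^4 -z^3 -12·z^2 -40·z.
Note conjugate pairs combine to real quadratics: (z − (-2+2i))(z − (-2−2i)) = z² + 4z + 8.
The resulting polynomial has degree 4 and real coefficients as required.

p(z) = z^4 -z^3 -12·z^2 -40·z.


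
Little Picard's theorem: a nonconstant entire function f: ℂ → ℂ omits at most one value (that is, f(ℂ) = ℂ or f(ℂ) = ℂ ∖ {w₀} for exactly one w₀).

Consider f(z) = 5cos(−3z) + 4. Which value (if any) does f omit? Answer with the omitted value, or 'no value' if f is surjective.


Little Picard bounds the complement of f(ℂ) to at most one point.
cos is entire and surjective onto ℂ: for every w ∈ ℂ, cos(ζ) = w has a solution ζ ∈ ℂ (e.g., via the complex inverse arccos). With ζ = −3z this gives z = ζ/(-3). Then 5·cos(−3z) takes every value in 5·ℂ = ℂ, and adding 4 is a bijection of ℂ. So f is surjective and omits no value. (Note: only on the real line is cos bounded by [−1, 1].)

Omitted value: no value.


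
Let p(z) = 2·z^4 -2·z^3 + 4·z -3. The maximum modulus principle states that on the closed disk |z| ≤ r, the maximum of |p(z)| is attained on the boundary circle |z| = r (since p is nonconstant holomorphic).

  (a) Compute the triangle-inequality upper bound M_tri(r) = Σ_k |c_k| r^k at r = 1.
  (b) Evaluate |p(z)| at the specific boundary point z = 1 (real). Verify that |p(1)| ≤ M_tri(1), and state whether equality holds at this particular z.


Coefficients: c_0 = -3, c_1 = 4, c_2 = 0, c_3 = -2, c_4 = 2. Radius r = 1.
Part (a). Triangle bound: M_tri(r) = Σ_k |c_k| r^k
  = |-3|·1^0 + |4|·1^1 + |0|·1^2 + |-2|·1^3 + |2|·1^4
  = 3 + 4 + 0 + 2 + 2 = 11.
This bounds M(r) := max_{|z|=r} |p(z)| from above; equality holds iff all terms c_k z^k can be made to align in phase at a single z on |z|=r.
Part (b). At z = 1 (real, on the circle |z| = r):
  p(1) = (-3)·1^0 + (4)·1^1 + (0)·1^2 + (-2)·1^3 + (2)·1^4 = 1.
  |p(1)| = 1.
Check: |p(1)| = 1 ≤ 11 = M_tri(1). ✓ Equality does not hold at z = 1 (the coefficients have mixed signs, so the terms do not all align in phase there).

M_tri(1) = 11; |p(1)| = 1; equality at z=1: no.


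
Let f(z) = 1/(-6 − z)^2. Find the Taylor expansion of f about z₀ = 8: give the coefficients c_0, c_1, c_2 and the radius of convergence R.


Let w = z − z₀, so z = z₀ + w.
Then -6 − z = -6 − (z₀ + w) = (-6 − z₀) − w = -14 − w.
f(z) = 1/(-14 − w)^2 = (1/(-14)^2) · (1 − w/(-14))^{−2}.
By the binomial series (1−u)^{−2} = Σ_{n≥0} C(n+1, 1) u^n for |u|<1, with u = w/(-14):
  c_n = C(n+1, 1) / (-14)^(n+2).
  c_0 = 1/(-14)^2 = 1/196.
  c_1 = 2/(-14)^3 = -1/1372.
  c_2 = 3/(-14)^4 = 3/38416.
The series is valid for |w/d| < 1, i.e. |z − z₀| < |d|.
Radius of convergence: R = |-6 − z₀| = |-14| = 14 (distance from z₀ to the singularity z = -6).

c_0 = 1/196, c_1 = -1/1372, c_2 = 3/38416; R = 14.


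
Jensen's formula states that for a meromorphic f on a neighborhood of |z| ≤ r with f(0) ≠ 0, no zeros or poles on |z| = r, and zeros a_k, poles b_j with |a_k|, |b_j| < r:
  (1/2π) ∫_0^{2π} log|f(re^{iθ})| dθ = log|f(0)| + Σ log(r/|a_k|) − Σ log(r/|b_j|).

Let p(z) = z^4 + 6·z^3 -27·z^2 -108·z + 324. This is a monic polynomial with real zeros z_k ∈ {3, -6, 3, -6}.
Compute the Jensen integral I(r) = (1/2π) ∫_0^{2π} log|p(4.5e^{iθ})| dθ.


Zeros: -6, -6, 3, 3; r = 4.5.
Inside |z| < r: 3, 3. Outside (|z| ≥ r): -6, -6.
p(0) = 324, so log|p(0)| = log(324) = 5.7807.
Apply Jensen: I(r) = log|p(0)| + Σ_k log(r/|z_k|), summed over zeros inside |z| < r.
  log(r/|z_k|) for z_k = 3: log(4.5/3) = 0.4055
  log(r/|z_k|) for z_k = 3: log(4.5/3) = 0.4055
  Outside zeros (-6, -6) contribute nothing to the Jensen sum.
Sum over inside zeros: 0.8109.
I(r) = log|p(0)| + (inside sum) = 5.7807 + 0.8109 = 6.5917.
Note: since some zeros are outside |z| ≤ r, the simplified n·log(r) form does NOT apply — only the inside zeros contribute.

I(r) ≈ 6.5917.


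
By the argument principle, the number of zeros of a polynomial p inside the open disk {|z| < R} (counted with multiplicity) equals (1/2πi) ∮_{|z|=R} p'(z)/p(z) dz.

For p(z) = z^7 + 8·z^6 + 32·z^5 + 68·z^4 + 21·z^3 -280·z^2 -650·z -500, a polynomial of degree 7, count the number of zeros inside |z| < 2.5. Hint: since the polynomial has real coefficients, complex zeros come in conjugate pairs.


The zeros of p are: (-2 + 1i), (-2 - 1i), (-2 + 1i), (-2 - 1i), 2, (-1 + 3i), (-1 - 3i).
Their magnitudes are: 2.236, 2.236, 2.236, 2.236, 2, 3.162, 3.162.
Zeros with |z| < R = 2.5: (-2 + 1i), (-2 - 1i), (-2 + 1i), (-2 - 1i), 2.
Count = 5.
By the argument principle, (1/2πi) ∮_{|z|=R} p'(z)/p(z) dz equals exactly this count.

Number of zeros inside |z| < 2.5: 5.


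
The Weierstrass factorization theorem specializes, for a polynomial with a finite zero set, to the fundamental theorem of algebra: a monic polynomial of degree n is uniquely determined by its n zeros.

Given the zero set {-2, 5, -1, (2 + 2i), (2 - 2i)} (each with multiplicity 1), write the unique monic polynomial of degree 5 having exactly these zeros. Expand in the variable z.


The polynomial is p(z) = ∏_{α ∈ S} (z − α), where S = {-2, 5, -1, (2 + 2i), (2 - 2i)}.
Expanding the product yields: p(z) = z^5 -6·z^4 + 3·z^3 + 26·z^2 -64·z -80.
Note conjugate pairs combine to real quadratics: (z − (2+2i))(z − (2−2i)) = z² − 4z + 8.
The resulting polynomial has degree 5 and real coefficients as required.

p(z) = z^5 -6·z^4 + 3·z^3 + 26·z^2 -64·z -80.


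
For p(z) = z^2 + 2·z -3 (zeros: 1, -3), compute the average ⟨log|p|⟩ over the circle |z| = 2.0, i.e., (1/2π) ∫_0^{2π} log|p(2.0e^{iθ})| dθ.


Zeros: -3, 1; r = 2.0.
Inside |z| < r: 1. Outside (|z| ≥ r): -3.
p(0) = -3, so log|p(0)| = log(3) = 1.0986.
Apply Jensen: I(r) = log|p(0)| + Σ_k log(r/|z_k|), summed over zeros inside |z| < r.
  log(r/|z_k|) for z_k = 1: log(2.0/1) = 0.6931
  Outside zeros (-3) contribute nothing to the Jensen sum.
Sum over inside zeros: 0.6931.
I(r) = log|p(0)| + (inside sum) = 1.0986 + 0.6931 = 1.7918.
Note: since some zeros are outside |z| ≤ r, the simplified n·log(r) form does NOT apply — only the inside zeros contribute.

I(r) ≈ 1.7918.


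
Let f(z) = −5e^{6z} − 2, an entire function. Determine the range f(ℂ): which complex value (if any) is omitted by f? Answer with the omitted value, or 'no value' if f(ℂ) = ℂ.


Little Picard bounds the complement of f(ℂ) to at most one point.
e^{6z} is never zero on ℂ, so -5·e^{6z} takes every value in ℂ ∖ {0}. Adding -2 shifts the range to ℂ ∖ {-2}. Thus f omits exactly the value -2.

Omitted value: -2.


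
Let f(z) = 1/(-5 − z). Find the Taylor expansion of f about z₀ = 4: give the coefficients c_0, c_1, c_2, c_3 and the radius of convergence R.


Let w = z − z₀, so z = z₀ + w.
Then -5 − z = -5 − (z₀ + w) = (-5 − z₀) − w = -9 − w.
f(z) = 1/(-9 − w) = (1/(-9)) · 1/(1 − w/(-9)) = Σ_{n≥0} w^n / (-9)^(n+1).
So c_n = 1/(-9)^(n+1):
  c_0 = 1/(-9)^1 = -1/9.
  c_1 = 1/(-9)^2 = 1/81.
  c_2 = 1/(-9)^3 = -1/729.
  c_3 = 1/(-9)^4 = 1/6561.
The series is valid for |w/d| < 1, i.e. |z − z₀| < |d|.
Radius of convergence: R = |-5 − z₀| = |-9| = 9 (distance from z₀ to the singularity z = -5).

c_0 = -1/9, c_1 = 1/81, c_2 = -1/729, c_3 = 1/6561; R = 9.


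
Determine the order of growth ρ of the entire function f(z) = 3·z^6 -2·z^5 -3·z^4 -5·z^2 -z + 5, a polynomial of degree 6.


|f(z)| ≤ Σ|c_k|·r^k = O(r^6) as r → ∞. Polynomial growth is O(e^{r^ε}) for every ε > 0 (since r^6/e^{r^ε} → 0), so ρ ≤ ε for all ε > 0, i.e. ρ = 0. Every nonconstant polynomial has order 0.
Therefore ρ = 0.

Order ρ = 0.


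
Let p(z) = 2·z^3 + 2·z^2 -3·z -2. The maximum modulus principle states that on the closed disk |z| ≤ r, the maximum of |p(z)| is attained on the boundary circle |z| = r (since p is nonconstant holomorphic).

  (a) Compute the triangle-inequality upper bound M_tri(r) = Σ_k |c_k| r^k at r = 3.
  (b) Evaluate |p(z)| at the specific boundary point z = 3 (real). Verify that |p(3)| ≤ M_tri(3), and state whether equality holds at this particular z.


Coefficients: c_0 = -2, c_1 = -3, c_2 = 2, c_3 = 2. Radius r = 3.
Part (a). Triangle bound: M_tri(r) = Σ_k |c_k| r^k
  = |-2|·3^0 + |-3|·3^1 + |2|·3^2 + |2|·3^3
  = 2 + 9 + 18 + 54 = 83.
This bounds M(r) := max_{|z|=r} |p(z)| from above; equality holds iff all terms c_k z^k can be made to align in phase at a single z on |z|=r.
Part (b). At z = 3 (real, on the circle |z| = r):
  p(3) = (-2)·3^0 + (-3)·3^1 + (2)·3^2 + (2)·3^3 = 61.
  |p(3)| = 61.
Check: |p(3)| = 61 ≤ 83 = M_tri(3). ✓ Equality does not hold at z = 3 (the coefficients have mixed signs, so the terms do not all align in phase there).

M_tri(3) = 83; |p(3)| = 61; equality at z=3: no.


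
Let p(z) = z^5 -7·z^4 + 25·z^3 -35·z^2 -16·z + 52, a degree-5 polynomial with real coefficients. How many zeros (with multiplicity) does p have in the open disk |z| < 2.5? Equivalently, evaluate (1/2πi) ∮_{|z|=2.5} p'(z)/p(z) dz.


The zeros of p are: 2, (2 + 3i), (2 - 3i), 2, -1.
Their magnitudes are: 2, 3.606, 3.606, 2, 1.
Zeros with |z| < R = 2.5: 2, 2, -1.
Count = 3.
By the argument principle, (1/2πi) ∮_{|z|=R} p'(z)/p(z) dz equals exactly this count.

Number of zeros inside |z| < 2.5: 3.


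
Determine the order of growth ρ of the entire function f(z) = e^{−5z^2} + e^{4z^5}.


Each summand is entire of order 2 and 5 respectively (as in the single-exponential case). The order of a sum is at most the max of the orders, so ρ ≤ 5. For the lower bound: on |z|=r choose arg z so that 4z^5 is real positive; then |e^{4z^5}| = e^{4r^5} while |e^{-5z^2}| ≤ e^{5r^2} = o(e^{4r^5}). So |f| ≥ e^{4r^5}(1 − o(1)) and ρ ≥ 5. Hence ρ = max(2, 5) = 5.
Therefore ρ = 5.

Order ρ = 5.


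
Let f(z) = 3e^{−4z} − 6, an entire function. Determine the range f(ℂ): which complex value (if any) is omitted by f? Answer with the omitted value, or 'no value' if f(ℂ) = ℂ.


Little Picard bounds the complement of f(ℂ) to at most one point.
e^{−4z} is never zero on ℂ, so 3·e^{−4z} takes every value in ℂ ∖ {0}. Adding -6 shifts the range to ℂ ∖ {-6}. Thus f omits exactly the value -6.

Omitted value: -6.


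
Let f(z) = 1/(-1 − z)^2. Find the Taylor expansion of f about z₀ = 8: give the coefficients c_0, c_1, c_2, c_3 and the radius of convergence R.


Let w = z − z₀, so z = z₀ + w.
Then -1 − z = -1 − (z₀ + w) = (-1 − z₀) − w = -9 − w.
f(z) = 1/(-9 − w)^2 = (1/(-9)^2) · (1 − w/(-9))^{−2}.
By the binomial series (1−u)^{−2} = Σ_{n≥0} C(n+1, 1) u^n for |u|<1, with u = w/(-9):
  c_n = C(n+1, 1) / (-9)^(n+2).
  c_0 = 1/(-9)^2 = 1/81.
  c_1 = 2/(-9)^3 = -2/729.
  c_2 = 3/(-9)^4 = 1/2187.
  c_3 = 4/(-9)^5 = -4/59049.
The series is valid for |w/d| < 1, i.e. |z − z₀| < |d|.
Radius of convergence: R = |-1 − z₀| = |-9| = 9 (distance from z₀ to the singularity z = -1).

c_0 = 1/81, c_1 = -2/729, c_2 = 1/2187, c_3 = -4/59049; R = 9.


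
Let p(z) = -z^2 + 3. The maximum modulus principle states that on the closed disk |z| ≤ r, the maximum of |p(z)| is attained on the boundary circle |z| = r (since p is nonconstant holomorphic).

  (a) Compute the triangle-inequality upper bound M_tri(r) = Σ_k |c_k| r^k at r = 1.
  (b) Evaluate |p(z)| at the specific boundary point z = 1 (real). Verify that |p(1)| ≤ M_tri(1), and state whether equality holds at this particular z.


Coefficients: c_0 = 3, c_1 = 0, c_2 = -1. Radius r = 1.
Part (a). Triangle bound: M_tri(r) = Σ_k |c_k| r^k
  = |3|·1^0 + |0|·1^1 + |-1|·1^2
  = 3 + 0 + 1 = 4.
This bounds M(r) := max_{|z|=r} |p(z)| from above; equality holds iff all terms c_k z^k can be made to align in phase at a single z on |z|=r.
Part (b). At z = 1 (real, on the circle |z| = r):
  p(1) = (3)·1^0 + (0)·1^1 + (-1)·1^2 = 2.
  |p(1)| = 2.
Check: |p(1)| = 2 ≤ 4 = M_tri(1). ✓ Equality does not hold at z = 1 (the coefficients have mixed signs, so the terms do not all align in phase there).

M_tri(1) = 4; |p(1)| = 2; equality at z=1: no.


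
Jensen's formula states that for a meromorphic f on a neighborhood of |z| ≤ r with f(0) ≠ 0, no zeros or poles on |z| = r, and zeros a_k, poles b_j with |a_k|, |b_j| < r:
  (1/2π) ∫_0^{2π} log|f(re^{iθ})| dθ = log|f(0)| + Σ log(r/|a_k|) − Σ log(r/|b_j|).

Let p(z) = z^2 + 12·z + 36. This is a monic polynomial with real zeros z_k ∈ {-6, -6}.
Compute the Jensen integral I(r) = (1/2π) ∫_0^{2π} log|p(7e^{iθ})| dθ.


Zeros: -6, -6; r = 7.
Inside |z| < r: -6, -6. Outside (|z| ≥ r): ∅.
p(0) = 36, so log|p(0)| = log(36) = 3.5835.
Apply Jensen: I(r) = log|p(0)| + Σ_k log(r/|z_k|), summed over zeros inside |z| < r.
  log(r/|z_k|) for z_k = -6: log(7/6) = 0.1542
  log(r/|z_k|) for z_k = -6: log(7/6) = 0.1542
Sum over inside zeros: 0.3083.
I(r) = log|p(0)| + (inside sum) = 3.5835 + 0.3083 = 3.8918.
Closed form (all zeros inside, monic): I(r) = n·log(r) = 2·log(7) = 3.8918. ✓

I(r) ≈ 3.8918.


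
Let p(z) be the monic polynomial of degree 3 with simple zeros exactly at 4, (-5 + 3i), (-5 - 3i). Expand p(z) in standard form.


The polynomial is p(z) = ∏_{α ∈ S} (z − α), where S = {4, (-5 + 3i), (-5 - 3i)}.
Expanding the product yields: p(z) = z^3 + 6·z^2 -6·z -136.
Note conjugate pairs combine to real quadratics: (z − (-5+3i))(z − (-5−3i)) = z² + 10z + 34.
The resulting polynomial has degree 3 and real coefficients as required.

p(z) = z^3 + 6·z^2 -6·z -136.


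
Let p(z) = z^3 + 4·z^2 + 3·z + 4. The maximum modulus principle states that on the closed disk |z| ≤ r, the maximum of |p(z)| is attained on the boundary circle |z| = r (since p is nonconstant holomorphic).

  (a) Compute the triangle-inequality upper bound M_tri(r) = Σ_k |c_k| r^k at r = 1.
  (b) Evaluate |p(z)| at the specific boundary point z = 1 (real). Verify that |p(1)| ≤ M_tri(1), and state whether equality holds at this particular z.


Coefficients: c_0 = 4, c_1 = 3, c_2 = 4, c_3 = 1. Radius r = 1.
Part (a). Triangle bound: M_tri(r) = Σ_k |c_k| r^k
  = |4|·1^0 + |3|·1^1 + |4|·1^2 + |1|·1^3
  = 4 + 3 + 4 + 1 = 12.
This bounds M(r) := max_{|z|=r} |p(z)| from above; equality holds iff all terms c_k z^k can be made to align in phase at a single z on |z|=r.
Part (b). At z = 1 (real, on the circle |z| = r):
  p(1) = (4)·1^0 + (3)·1^1 + (4)·1^2 + (1)·1^3 = 12.
  |p(1)| = 12.
Since all nonzero coefficients share the same sign, |p(1)| = 12 = M_tri(1); the triangle bound is attained at z = 1, so in fact M(r) = 12.

M_tri(1) = 12; |p(1)| = 12; equality at z=1: yes.


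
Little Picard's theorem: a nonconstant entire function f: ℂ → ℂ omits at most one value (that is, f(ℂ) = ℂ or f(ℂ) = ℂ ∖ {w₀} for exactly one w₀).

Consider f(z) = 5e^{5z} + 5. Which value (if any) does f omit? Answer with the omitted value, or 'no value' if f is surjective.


Little Picard bounds the complement of f(ℂ) to at most one point.
e^{5z} is never zero on ℂ, so 5·e^{5z} takes every value in ℂ ∖ {0}. Adding 5 shifts the range to ℂ ∖ {5}. Thus f omits exactly the value 5.

Omitted value: 5.


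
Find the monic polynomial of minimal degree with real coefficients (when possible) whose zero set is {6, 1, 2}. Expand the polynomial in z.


The polynomial is p(z) = ∏_{α ∈ S} (z − α), where S = {6, 1, 2}.
Expanding the product yields: p(z) = z^3 -9·z^2 + 20·z -12.
The resulting polynomial has degree 3 and real coefficients as required.

p(z) = z^3 -9·z^2 + 20·z -12.


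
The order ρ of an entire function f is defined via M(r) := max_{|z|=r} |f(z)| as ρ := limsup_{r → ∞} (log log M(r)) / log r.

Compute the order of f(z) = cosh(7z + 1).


cosh(w) is a linear combination of e^{iw} and e^{−iw} (or e^w, e^{−w} in the hyperbolic case), so |cosh(w)| ≤ e^{|w|}. With w = 7z + 1, |w| ≤ 7|z| + 1 = 7r + 1 on |z| = r, giving M(r) ≤ e^{7r + 1}, so ρ ≤ 1. On a suitable ray (z = it for sin/cos; z = t for sinh/cosh, t real → ∞), |cosh(7z + 1)| grows like e^{7|t|}/2, so ρ ≥ 1. Hence ρ = 1.
Therefore ρ = 1.

Order ρ = 1.


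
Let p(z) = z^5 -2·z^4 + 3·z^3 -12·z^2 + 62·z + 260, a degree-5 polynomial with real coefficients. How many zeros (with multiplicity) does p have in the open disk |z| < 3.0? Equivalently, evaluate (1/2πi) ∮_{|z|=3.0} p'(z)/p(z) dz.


The zeros of p are: -2, (3 + 2i), (3 - 2i), (-1 + 3i), (-1 - 3i).
Their magnitudes are: 2, 3.606, 3.606, 3.162, 3.162.
Zeros with |z| < R = 3.0: -2.
Count = 1.
By the argument principle, (1/2πi) ∮_{|z|=R} p'(z)/p(z) dz equals exactly this count.

Number of zeros inside |z| < 3.0: 1.


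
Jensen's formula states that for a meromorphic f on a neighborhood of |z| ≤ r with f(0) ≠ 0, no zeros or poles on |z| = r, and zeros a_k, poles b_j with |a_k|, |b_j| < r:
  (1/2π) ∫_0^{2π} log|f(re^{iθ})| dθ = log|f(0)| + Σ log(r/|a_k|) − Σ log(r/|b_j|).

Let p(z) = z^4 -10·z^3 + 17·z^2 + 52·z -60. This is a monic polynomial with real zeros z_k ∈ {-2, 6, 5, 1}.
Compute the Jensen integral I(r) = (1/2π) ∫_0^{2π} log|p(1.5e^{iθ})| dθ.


Zeros: -2, 1, 5, 6; r = 1.5.
Inside |z| < r: 1. Outside (|z| ≥ r): -2, 5, 6.
p(0) = -60, so log|p(0)| = log(60) = 4.0943.
Apply Jensen: I(r) = log|p(0)| + Σ_k log(r/|z_k|), summed over zeros inside |z| < r.
  log(r/|z_k|) for z_k = 1: log(1.5/1) = 0.4055
  Outside zeros (-2, 5, 6) contribute nothing to the Jensen sum.
Sum over inside zeros: 0.4055.
I(r) = log|p(0)| + (inside sum) = 4.0943 + 0.4055 = 4.4998.
Note: since some zeros are outside |z| ≤ r, the simplified n·log(r) form does NOT apply — only the inside zeros contribute.

I(r) ≈ 4.4998.


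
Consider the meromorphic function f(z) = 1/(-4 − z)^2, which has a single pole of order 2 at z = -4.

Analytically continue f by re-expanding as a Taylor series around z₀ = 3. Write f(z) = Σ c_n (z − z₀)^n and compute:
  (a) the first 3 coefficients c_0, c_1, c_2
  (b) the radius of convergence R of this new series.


Let w = z − z₀, so z = z₀ + w.
Then -4 − z = -4 − (z₀ + w) = (-4 − z₀) − w = -7 − w.
f(z) = 1/(-7 − w)^2 = (1/(-7)^2) · (1 − w/(-7))^{−2}.
By the binomial series (1−u)^{−2} = Σ_{n≥0} C(n+1, 1) u^n for |u|<1, with u = w/(-7):
  c_n = C(n+1, 1) / (-7)^(n+2).
  c_0 = 1/(-7)^2 = 1/49.
  c_1 = 2/(-7)^3 = -2/343.
  c_2 = 3/(-7)^4 = 3/2401.
The series is valid for |w/d| < 1, i.e. |z − z₀| < |d|.
Radius of convergence: R = |-4 − z₀| = |-7| = 7 (distance from z₀ to the singularity z = -4).

c_0 = 1/49, c_1 = -2/343, c_2 = 3/2401; R = 7.


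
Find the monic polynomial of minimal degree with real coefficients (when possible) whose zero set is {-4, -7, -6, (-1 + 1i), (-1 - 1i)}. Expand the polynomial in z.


The polynomial is p(z) = ∏_{α ∈ S} (z − α), where S = {-4, -7, -6, (-1 + 1i), (-1 - 1i)}.
Expanding the product yields: p(z) = z^5 + 19·z^4 + 130·z^3 + 390·z^2 + 524·z + 336.
Note conjugate pairs combine to real quadratics: (z − (-1+1i))(z − (-1−1i)) = z² + 2z + 2.
The resulting polynomial has degree 5 and real coefficients as required.

p(z) = z^5 + 19·z^4 + 130·z^3 + 390·z^2 + 524·z + 336.


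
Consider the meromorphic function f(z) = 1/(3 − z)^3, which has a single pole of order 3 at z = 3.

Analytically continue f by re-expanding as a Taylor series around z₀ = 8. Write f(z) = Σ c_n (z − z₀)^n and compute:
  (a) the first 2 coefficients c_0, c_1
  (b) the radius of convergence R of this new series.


Let w = z − z₀, so z = z₀ + w.
Then 3 − z = 3 − (z₀ + w) = (3 − z₀) − w = -5 − w.
f(z) = 1/(-5 − w)^3 = (1/(-5)^3) · (1 − w/(-5))^{−3}.
By the binomial series (1−u)^{−3} = Σ_{n≥0} C(n+2, 2) u^n for |u|<1, with u = w/(-5):
  c_n = C(n+2, 2) / (-5)^(n+3).
  c_0 = 1/(-5)^3 = -1/125.
  c_1 = 3/(-5)^4 = 3/625.
The series is valid for |w/d| < 1, i.e. |z − z₀| < |d|.
Radius of convergence: R = |3 − z₀| = |-5| = 5 (distance from z₀ to the singularity z = 3).

c_0 = -1/125, c_1 = 3/625; R = 5.


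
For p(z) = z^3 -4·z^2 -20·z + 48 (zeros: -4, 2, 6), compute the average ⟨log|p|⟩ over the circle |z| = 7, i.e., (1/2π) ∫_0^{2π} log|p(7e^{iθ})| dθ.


Zeros: -4, 2, 6; r = 7.
Inside |z| < r: -4, 2, 6. Outside (|z| ≥ r): ∅.
p(0) = 48, so log|p(0)| = log(48) = 3.8712.
Apply Jensen: I(r) = log|p(0)| + Σ_k log(r/|z_k|), summed over zeros inside |z| < r.
  log(r/|z_k|) for z_k = -4: log(7/4) = 0.5596
  log(r/|z_k|) for z_k = 2: log(7/2) = 1.2528
  log(r/|z_k|) for z_k = 6: log(7/6) = 0.1542
Sum over inside zeros: 1.9665.
I(r) = log|p(0)| + (inside sum) = 3.8712 + 1.9665 = 5.8377.
Closed form (all zeros inside, monic): I(r) = n·log(r) = 3·log(7) = 5.8377. ✓

I(r) ≈ 5.8377.


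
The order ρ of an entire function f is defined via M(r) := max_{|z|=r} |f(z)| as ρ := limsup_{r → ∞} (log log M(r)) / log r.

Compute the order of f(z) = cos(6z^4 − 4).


Write cos(w) = (e^{iw} ± e^{−iw})/(2 or 2i), so |cos(w)| ≤ e^{|w|}. With w = 6z^4 − 4, |w| ≤ 6r^4 + 4 on |z|=r, giving M(r) ≤ e^{6r^4 + 4} and ρ ≤ 4. For the lower bound, choose z on |z|=r with 6z^4 purely imaginary of modulus 6r^4; then |cos(6z^4 − 4)| grows like e^{6r^4}/2, so ρ ≥ 4. Hence ρ = 4.
Therefore ρ = 4.

Order ρ = 4.


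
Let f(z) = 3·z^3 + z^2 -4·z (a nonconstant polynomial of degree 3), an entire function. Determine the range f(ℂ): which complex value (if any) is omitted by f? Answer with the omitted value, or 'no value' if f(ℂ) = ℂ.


Little Picard bounds the complement of f(ℂ) to at most one point.
For every w ∈ ℂ, the equation p(z) − w = 0 is a nonconstant polynomial in z and hence has at least one root by the fundamental theorem of algebra. So p is surjective onto ℂ, omitting no value.

Omitted value: no value.


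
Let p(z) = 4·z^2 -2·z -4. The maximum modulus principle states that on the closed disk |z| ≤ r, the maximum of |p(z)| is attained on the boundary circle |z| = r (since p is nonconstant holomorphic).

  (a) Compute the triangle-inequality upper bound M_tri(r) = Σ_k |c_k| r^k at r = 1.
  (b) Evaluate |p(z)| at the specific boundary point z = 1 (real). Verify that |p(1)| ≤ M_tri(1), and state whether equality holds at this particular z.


Coefficients: c_0 = -4, c_1 = -2, c_2 = 4. Radius r = 1.
Part (a). Triangle bound: M_tri(r) = Σ_k |c_k| r^k
  = |-4|·1^0 + |-2|·1^1 + |4|·1^2
  = 4 + 2 + 4 = 10.
This bounds M(r) := max_{|z|=r} |p(z)| from above; equality holds iff all terms c_k z^k can be made to align in phase at a single z on |z|=r.
Part (b). At z = 1 (real, on the circle |z| = r):
  p(1) = (-4)·1^0 + (-2)·1^1 + (4)·1^2 = -2.
  |p(1)| = 2.
Check: |p(1)| = 2 ≤ 10 = M_tri(1). ✓ Equality does not hold at z = 1 (the coefficients have mixed signs, so the terms do not all align in phase there).

M_tri(1) = 10; |p(1)| = 2; equality at z=1: no.


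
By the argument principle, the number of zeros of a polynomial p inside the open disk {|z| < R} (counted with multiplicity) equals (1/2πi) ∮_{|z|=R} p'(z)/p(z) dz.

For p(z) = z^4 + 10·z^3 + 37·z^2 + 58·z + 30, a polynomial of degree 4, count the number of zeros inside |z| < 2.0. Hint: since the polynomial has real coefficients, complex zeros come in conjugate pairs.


The zeros of p are: -3, (-3 + 1i), (-3 - 1i), -1.
Their magnitudes are: 3, 3.162, 3.162, 1.
Zeros with |z| < R = 2.0: -1.
Count = 1.
By the argument principle, (1/2πi) ∮_{|z|=R} p'(z)/p(z) dz equals exactly this count.

Number of zeros inside |z| < 2.0: 1.


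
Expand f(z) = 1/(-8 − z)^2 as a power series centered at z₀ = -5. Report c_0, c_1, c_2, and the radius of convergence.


Let w = z − z₀, so z = z₀ + w.
Then -8 − z = -8 − (z₀ + w) = (-8 − z₀) − w = -3 − w.
f(z) = 1/(-3 − w)^2 = (1/(-3)^2) · (1 − w/(-3))^{−2}.
By the binomial series (1−u)^{−2} = Σ_{n≥0} C(n+1, 1) u^n for |u|<1, with u = w/(-3):
  c_n = C(n+1, 1) / (-3)^(n+2).
  c_0 = 1/(-3)^2 = 1/9.
  c_1 = 2/(-3)^3 = -2/27.
  c_2 = 3/(-3)^4 = 1/27.
The series is valid for |w/d| < 1, i.e. |z − z₀| < |d|.
Radius of convergence: R = |-8 − z₀| = |-3| = 3 (distance from z₀ to the singularity z = -8).

c_0 = 1/9, c_1 = -2/27, c_2 = 1/27; R = 3.


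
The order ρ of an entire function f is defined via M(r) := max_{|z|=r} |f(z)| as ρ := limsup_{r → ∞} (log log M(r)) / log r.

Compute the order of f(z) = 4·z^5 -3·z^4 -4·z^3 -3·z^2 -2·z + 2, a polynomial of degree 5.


|f(z)| ≤ Σ|c_k|·r^k = O(r^5) as r → ∞. Polynomial growth is O(e^{r^ε}) for every ε > 0 (since r^5/e^{r^ε} → 0), so ρ ≤ ε for all ε > 0, i.e. ρ = 0. Every nonconstant polynomial has order 0.
Therefore ρ = 0.

Order ρ = 0.


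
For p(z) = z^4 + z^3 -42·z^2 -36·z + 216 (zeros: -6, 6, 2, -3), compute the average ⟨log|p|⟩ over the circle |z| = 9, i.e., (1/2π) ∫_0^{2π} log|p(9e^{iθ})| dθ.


Zeros: -6, -3, 2, 6; r = 9.
Inside |z| < r: -6, -3, 2, 6. Outside (|z| ≥ r): ∅.
p(0) = 216, so log|p(0)| = log(216) = 5.3753.
Apply Jensen: I(r) = log|p(0)| + Σ_k log(r/|z_k|), summed over zeros inside |z| < r.
  log(r/|z_k|) for z_k = -6: log(9/6) = 0.4055
  log(r/|z_k|) for z_k = 6: log(9/6) = 0.4055
  log(r/|z_k|) for z_k = 2: log(9/2) = 1.5041
  log(r/|z_k|) for z_k = -3: log(9/3) = 1.0986
Sum over inside zeros: 3.4136.
I(r) = log|p(0)| + (inside sum) = 5.3753 + 3.4136 = 8.7889.
Closed form (all zeros inside, monic): I(r) = n·log(r) = 4·log(9) = 8.7889. ✓

I(r) ≈ 8.7889.


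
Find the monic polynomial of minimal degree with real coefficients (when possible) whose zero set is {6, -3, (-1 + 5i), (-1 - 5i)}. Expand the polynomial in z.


The polynomial is p(z) = ∏_{α ∈ S} (z − α), where S = {6, -3, (-1 + 5i), (-1 - 5i)}.
Expanding the product yields: p(z) = z^4 -z^3 + 2·z^2 -114·z -468.
Note conjugate pairs combine to real quadratics: (z − (-1+5i))(z − (-1−5i)) = z² + 2z + 26.
The resulting polynomial has degree 4 and real coefficients as required.

p(z) = z^4 -z^3 + 2·z^2 -114·z -468.


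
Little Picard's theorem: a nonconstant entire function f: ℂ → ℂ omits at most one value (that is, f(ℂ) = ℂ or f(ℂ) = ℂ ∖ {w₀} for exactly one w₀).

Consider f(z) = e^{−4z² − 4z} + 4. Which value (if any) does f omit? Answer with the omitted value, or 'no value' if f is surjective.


Little Picard bounds the complement of f(ℂ) to at most one point.
The exponent g(z) = −4z² − 4z is a nonconstant polynomial, hence surjective onto ℂ. So e^{g(z)} takes every value in {e^w : w ∈ ℂ} = ℂ ∖ {0}. Adding 4 shifts the range to ℂ ∖ {4}. f omits exactly 4.

Omitted value: 4.
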